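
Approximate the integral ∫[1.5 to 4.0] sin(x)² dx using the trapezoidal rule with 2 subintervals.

f(x) = sin(x)²
a = 1.5, b = 4.0, n = 2
h = (b - a)/n = 1.250000

Trapezoidal rule: (h/2)[f(x₀) + 2f(x₁) + 2f(x₂) + ... + f(xₙ)]

x_0 = 1.5000, f(x_0) = 0.994996, coefficient = 1
x_1 = 2.7500, f(x_1) = 0.145665, coefficient = 2
x_2 = 4.0000, f(x_2) = 0.572750, coefficient = 1

I ≈ (1.250000/2) × 1.859076 = 1.161923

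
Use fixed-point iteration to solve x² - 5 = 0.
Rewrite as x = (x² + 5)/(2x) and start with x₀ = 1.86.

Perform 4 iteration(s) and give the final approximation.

Equation: x² - 5 = 0
Fixed-point form: x = (x² + 5)/(2x)
x₀ = 1.86

x_1 = g(1.860000) = 2.274086
x_2 = g(2.274086) = 2.236386
x_3 = g(2.236386) = 2.236068
x_4 = g(2.236068) = 2.236068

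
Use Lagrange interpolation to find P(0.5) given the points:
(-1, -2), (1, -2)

Lagrange interpolation formula:
P(x) = Σ yᵢ × Lᵢ(x)
where Lᵢ(x) = Π_{j≠i} (x - xⱼ)/(xᵢ - xⱼ)

L_0(0.5) = (0.5 - 1)/(-1 - 1) = 0.250000
L_1(0.5) = (0.5 - (-1))/(1 - (-1)) = 0.750000

P(0.5) = (-2)×L_0(0.5) + (-2)×L_1(0.5)
P(0.5) = -2.000000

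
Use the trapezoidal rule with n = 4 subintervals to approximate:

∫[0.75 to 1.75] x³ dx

f(x) = x³
a = 0.75, b = 1.75, n = 4
h = (b - a)/n = 0.250000

Trapezoidal rule: (h/2)[f(x₀) + 2f(x₁) + 2f(x₂) + ... + f(xₙ)]

x_0 = 0.7500, f(x_0) = 0.421875, coefficient = 1
x_1 = 1.0000, f(x_1) = 1.000000, coefficient = 2
x_2 = 1.2500, f(x_2) = 1.953125, coefficient = 2
x_3 = 1.5000, f(x_3) = 3.375000, coefficient = 2
x_4 = 1.7500, f(x_4) = 5.359375, coefficient = 1

I ≈ (0.250000/2) × 18.437500 = 2.304688
Exact value: 2.265625
Error: 0.039062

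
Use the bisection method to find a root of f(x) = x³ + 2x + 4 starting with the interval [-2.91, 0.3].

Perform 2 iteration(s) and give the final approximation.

f(x) = x³ + 2x + 4
Initial interval: [-2.91, 0.3]

Iteration 1:
  c_1 = (-2.910000 + 0.300000)/2 = -1.305000
  f(c_1) = f(-1.305000) = -0.832448
  f(a) × f(c) ≥ 0, new interval: [-1.305000, 0.300000]
Iteration 2:
  c_2 = (-1.305000 + 0.300000)/2 = -0.502500
  f(c_2) = f(-0.502500) = 2.868116
  f(a) × f(c) < 0, new interval: [-1.305000, -0.502500]

After 2 iteration(s), the approximation is c_2 = -0.502500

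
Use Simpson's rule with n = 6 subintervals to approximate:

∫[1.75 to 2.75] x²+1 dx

f(x) = x²+1
a = 1.75, b = 2.75, n = 6
h = (b - a)/n = 0.166667

Simpson's rule: (h/3)[f(x₀) + 4f(x₁) + 2f(x₂) + ... + f(xₙ)]

x_0 = 1.7500, f(x_0) = 4.062500, coefficient = 1
x_1 = 1.9167, f(x_1) = 4.673611, coefficient = 4
x_2 = 2.0833, f(x_2) = 5.340278, coefficient = 2
x_3 = 2.2500, f(x_3) = 6.062500, coefficient = 4
x_4 = 2.4167, f(x_4) = 6.840278, coefficient = 2
x_5 = 2.5833, f(x_5) = 7.673611, coefficient = 4
x_6 = 2.7500, f(x_6) = 8.562500, coefficient = 1

I ≈ (0.166667/3) × 110.625000 = 6.145833
Exact value: 6.145833
Error: 0.000000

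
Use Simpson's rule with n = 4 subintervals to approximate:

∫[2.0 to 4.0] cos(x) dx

f(x) = cos(x)
a = 2.0, b = 4.0, n = 4
h = (b - a)/n = 0.500000

Simpson's rule: (h/3)[f(x₀) + 4f(x₁) + 2f(x₂) + ... + f(xₙ)]

x_0 = 2.0000, f(x_0) = -0.416147, coefficient = 1
x_1 = 2.5000, f(x_1) = -0.801144, coefficient = 4
x_2 = 3.0000, f(x_2) = -0.989992, coefficient = 2
x_3 = 3.5000, f(x_3) = -0.936457, coefficient = 4
x_4 = 4.0000, f(x_4) = -0.653644, coefficient = 1

I ≈ (0.500000/3) × -10.000177 = -1.666696
Exact value: -1.666100
Error: 0.000596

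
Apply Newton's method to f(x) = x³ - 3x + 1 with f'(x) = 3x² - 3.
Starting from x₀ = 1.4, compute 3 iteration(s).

f(x) = x³ - 3x + 1
f'(x) = 3x² - 3
x₀ = 1.4

Newton-Raphson formula: x_{n+1} = x_n - f(x_n)/f'(x_n)

Iteration 1:
  f(1.400000) = -0.456000
  f'(1.400000) = 2.880000
  x_1 = 1.400000 - (-0.456000)/2.880000 = 1.558333
Iteration 2:
  f(1.558333) = 0.109261
  f'(1.558333) = 4.285208
  x_2 = 1.558333 - 0.109261/4.285208 = 1.532836
Iteration 3:
  f(1.532836) = 0.003023
  f'(1.532836) = 4.048759
  x_3 = 1.532836 - 0.003023/4.048759 = 1.532090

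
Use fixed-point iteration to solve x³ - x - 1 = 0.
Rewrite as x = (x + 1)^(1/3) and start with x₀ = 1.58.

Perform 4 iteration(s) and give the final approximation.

Equation: x³ - x - 1 = 0
Fixed-point form: x = (x + 1)^(1/3)
x₀ = 1.58

x_1 = g(1.580000) = 1.371534
x_2 = g(1.371534) = 1.333551
x_3 = g(1.333551) = 1.326394
x_4 = g(1.326394) = 1.325036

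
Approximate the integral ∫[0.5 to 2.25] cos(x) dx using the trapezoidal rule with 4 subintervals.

f(x) = cos(x)
a = 0.5, b = 2.25, n = 4
h = (b - a)/n = 0.437500

Trapezoidal rule: (h/2)[f(x₀) + 2f(x₁) + 2f(x₂) + ... + f(xₙ)]

x_0 = 0.5000, f(x_0) = 0.877583, coefficient = 1
x_1 = 0.9375, f(x_1) = 0.591805, coefficient = 2
x_2 = 1.3750, f(x_2) = 0.194548, coefficient = 2
x_3 = 1.8125, f(x_3) = -0.239357, coefficient = 2
x_4 = 2.2500, f(x_4) = -0.628174, coefficient = 1

I ≈ (0.437500/2) × 1.343400 = 0.293869
Exact value: 0.298648
Error: 0.004779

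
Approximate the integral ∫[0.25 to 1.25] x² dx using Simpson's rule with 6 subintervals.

f(x) = x²
a = 0.25, b = 1.25, n = 6
h = (b - a)/n = 0.166667

Simpson's rule: (h/3)[f(x₀) + 4f(x₁) + 2f(x₂) + ... + f(xₙ)]

x_0 = 0.2500, f(x_0) = 0.062500, coefficient = 1
x_1 = 0.4167, f(x_1) = 0.173611, coefficient = 4
x_2 = 0.5833, f(x_2) = 0.340278, coefficient = 2
x_3 = 0.7500, f(x_3) = 0.562500, coefficient = 4
x_4 = 0.9167, f(x_4) = 0.840278, coefficient = 2
x_5 = 1.0833, f(x_5) = 1.173611, coefficient = 4
x_6 = 1.2500, f(x_6) = 1.562500, coefficient = 1

I ≈ (0.166667/3) × 11.625000 = 0.645833
Exact value: 0.645833
Error: 0.000000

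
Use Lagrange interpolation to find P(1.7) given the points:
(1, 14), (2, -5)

Lagrange interpolation formula:
P(x) = Σ yᵢ × Lᵢ(x)
where Lᵢ(x) = Π_{j≠i} (x - xⱼ)/(xᵢ - xⱼ)

L_0(1.7) = (1.7 - 2)/(1 - 2) = 0.300000
L_1(1.7) = (1.7 - 1)/(2 - 1) = 0.700000

P(1.7) = 14×L_0(1.7) + (-5)×L_1(1.7)
P(1.7) = 0.700000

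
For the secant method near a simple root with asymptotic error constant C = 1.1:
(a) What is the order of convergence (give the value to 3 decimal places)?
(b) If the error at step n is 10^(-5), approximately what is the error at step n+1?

(a) Secant method has superlinear convergence with order φ = (1+√5)/2 ≈ 1.618.
    This means |e_{n+1}| ≈ C|e_n|^1.618.

(b) With |e_n| = 10^(-5) and C = 1.1:
    |e_{n+1}| ≈ 1.1 × (10^(-5))^1.618 = 1.1 × 10^(-8.09)

(a) ≈ 1.618 (golden ratio); (b) |e_{n+1}| ≈ 8.938e-09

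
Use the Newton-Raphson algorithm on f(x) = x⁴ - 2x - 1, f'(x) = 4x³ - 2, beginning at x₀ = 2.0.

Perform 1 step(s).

f(x) = x⁴ - 2x - 1
f'(x) = 4x³ - 2
x₀ = 2.0

Newton-Raphson formula: x_{n+1} = x_n - f(x_n)/f'(x_n)

Iteration 1:
  f(2.000000) = 11.000000
  f'(2.000000) = 30.000000
  x_1 = 2.000000 - 11.000000/30.000000 = 1.633333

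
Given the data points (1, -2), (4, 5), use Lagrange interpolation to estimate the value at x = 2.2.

Lagrange interpolation formula:
P(x) = Σ yᵢ × Lᵢ(x)
where Lᵢ(x) = Π_{j≠i} (x - xⱼ)/(xᵢ - xⱼ)

L_0(2.2) = (2.2 - 4)/(1 - 4) = 0.600000
L_1(2.2) = (2.2 - 1)/(4 - 1) = 0.400000

P(2.2) = (-2)×L_0(2.2) + 5×L_1(2.2)
P(2.2) = 0.800000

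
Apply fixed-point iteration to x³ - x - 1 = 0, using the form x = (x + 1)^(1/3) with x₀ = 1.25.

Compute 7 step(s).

Equation: x³ - x - 1 = 0
Fixed-point form: x = (x + 1)^(1/3)
x₀ = 1.25

x_1 = g(1.250000) = 1.310371
x_2 = g(1.310371) = 1.321987
x_3 = g(1.321987) = 1.324199
x_4 = g(1.324199) = 1.324619
x_5 = g(1.324619) = 1.324699
x_6 = g(1.324699) = 1.324714
x_7 = g(1.324714) = 1.324717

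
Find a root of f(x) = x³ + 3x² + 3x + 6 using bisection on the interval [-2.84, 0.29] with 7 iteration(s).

f(x) = x³ + 3x² + 3x + 6
Initial interval: [-2.84, 0.29]

Iteration 1:
  c_1 = (-2.840000 + 0.290000)/2 = -1.275000
  f(c_1) = f(-1.275000) = 4.979203
  f(a) × f(c) < 0, new interval: [-2.840000, -1.275000]
Iteration 2:
  c_2 = (-2.840000 + (-1.275000))/2 = -2.057500
  f(c_2) = f(-2.057500) = 3.817391
  f(a) × f(c) < 0, new interval: [-2.840000, -2.057500]
Iteration 3:
  c_3 = (-2.840000 + (-2.057500))/2 = -2.448750
  f(c_3) = f(-2.448750) = 1.959253
  f(a) × f(c) < 0, new interval: [-2.840000, -2.448750]
Iteration 4:
  c_4 = (-2.840000 + (-2.448750))/2 = -2.644375
  f(c_4) = f(-2.644375) = 0.553661
  f(a) × f(c) < 0, new interval: [-2.840000, -2.644375]
Iteration 5:
  c_5 = (-2.840000 + (-2.644375))/2 = -2.742188
  f(c_5) = f(-2.742188) = -0.287918
  f(a) × f(c) ≥ 0, new interval: [-2.742188, -2.644375]
Iteration 6:
  c_6 = (-2.742188 + (-2.644375))/2 = -2.693281
  f(c_6) = f(-2.693281) = 0.145022
  f(a) × f(c) < 0, new interval: [-2.742188, -2.693281]
Iteration 7:
  c_7 = (-2.742188 + (-2.693281))/2 = -2.717734
  f(c_7) = f(-2.717734) = -0.068367
  f(a) × f(c) ≥ 0, new interval: [-2.717734, -2.693281]

After 7 iteration(s), the approximation is c_7 = -2.717734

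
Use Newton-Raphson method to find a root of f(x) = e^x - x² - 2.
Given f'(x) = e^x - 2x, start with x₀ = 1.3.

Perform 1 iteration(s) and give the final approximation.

f(x) = e^x - x² - 2
f'(x) = e^x - 2x
x₀ = 1.3

Newton-Raphson formula: x_{n+1} = x_n - f(x_n)/f'(x_n)

Iteration 1:
  f(1.300000) = -0.020703
  f'(1.300000) = 1.069297
  x_1 = 1.300000 - (-0.020703)/1.069297 = 1.319362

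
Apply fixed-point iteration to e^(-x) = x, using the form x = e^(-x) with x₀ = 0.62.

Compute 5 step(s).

Equation: e^(-x) = x
Fixed-point form: x = e^(-x)
x₀ = 0.62

x_1 = g(0.620000) = 0.537944
x_2 = g(0.537944) = 0.583947
x_3 = g(0.583947) = 0.557693
x_4 = g(0.557693) = 0.572529
x_5 = g(0.572529) = 0.564097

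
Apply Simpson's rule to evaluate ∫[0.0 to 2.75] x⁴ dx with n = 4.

f(x) = x⁴
a = 0.0, b = 2.75, n = 4
h = (b - a)/n = 0.687500

Simpson's rule: (h/3)[f(x₀) + 4f(x₁) + 2f(x₂) + ... + f(xₙ)]

x_0 = 0.0000, f(x_0) = 0.000000, coefficient = 1
x_1 = 0.6875, f(x_1) = 0.223404, coefficient = 4
x_2 = 1.3750, f(x_2) = 3.574463, coefficient = 2
x_3 = 2.0625, f(x_3) = 18.095718, coefficient = 4
x_4 = 2.7500, f(x_4) = 57.191406, coefficient = 1

I ≈ (0.687500/3) × 137.616821 = 31.537188
Exact value: 31.455273
Error: 0.081915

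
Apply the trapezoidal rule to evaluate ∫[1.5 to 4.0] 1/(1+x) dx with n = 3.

f(x) = 1/(1+x)
a = 1.5, b = 4.0, n = 3
h = (b - a)/n = 0.833333

Trapezoidal rule: (h/2)[f(x₀) + 2f(x₁) + 2f(x₂) + ... + f(xₙ)]

x_0 = 1.5000, f(x_0) = 0.400000, coefficient = 1
x_1 = 2.3333, f(x_1) = 0.300000, coefficient = 2
x_2 = 3.1667, f(x_2) = 0.240000, coefficient = 2
x_3 = 4.0000, f(x_3) = 0.200000, coefficient = 1

I ≈ (0.833333/2) × 1.680000 = 0.700000
Exact value: 0.693147
Error: 0.006853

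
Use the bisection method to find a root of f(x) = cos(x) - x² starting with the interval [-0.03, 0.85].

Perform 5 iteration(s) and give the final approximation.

f(x) = cos(x) - x²
Initial interval: [-0.03, 0.85]

Iteration 1:
  c_1 = (-0.030000 + 0.850000)/2 = 0.410000
  f(c_1) = f(0.410000) = 0.749021
  f(a) × f(c) ≥ 0, new interval: [0.410000, 0.850000]
Iteration 2:
  c_2 = (0.410000 + 0.850000)/2 = 0.630000
  f(c_2) = f(0.630000) = 0.411128
  f(a) × f(c) ≥ 0, new interval: [0.630000, 0.850000]
Iteration 3:
  c_3 = (0.630000 + 0.850000)/2 = 0.740000
  f(c_3) = f(0.740000) = 0.190869
  f(a) × f(c) ≥ 0, new interval: [0.740000, 0.850000]
Iteration 4:
  c_4 = (0.740000 + 0.850000)/2 = 0.795000
  f(c_4) = f(0.795000) = 0.068260
  f(a) × f(c) ≥ 0, new interval: [0.795000, 0.850000]
Iteration 5:
  c_5 = (0.795000 + 0.850000)/2 = 0.822500
  f(c_5) = f(0.822500) = 0.003885
  f(a) × f(c) ≥ 0, new interval: [0.822500, 0.850000]

After 5 iteration(s), the approximation is c_5 = 0.822500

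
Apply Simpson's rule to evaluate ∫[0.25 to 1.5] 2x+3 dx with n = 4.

f(x) = 2x+3
a = 0.25, b = 1.5, n = 4
h = (b - a)/n = 0.312500

Simpson's rule: (h/3)[f(x₀) + 4f(x₁) + 2f(x₂) + ... + f(xₙ)]

x_0 = 0.2500, f(x_0) = 3.500000, coefficient = 1
x_1 = 0.5625, f(x_1) = 4.125000, coefficient = 4
x_2 = 0.8750, f(x_2) = 4.750000, coefficient = 2
x_3 = 1.1875, f(x_3) = 5.375000, coefficient = 4
x_4 = 1.5000, f(x_4) = 6.000000, coefficient = 1

I ≈ (0.312500/3) × 57.000000 = 5.937500
Exact value: 5.937500
Error: 0.000000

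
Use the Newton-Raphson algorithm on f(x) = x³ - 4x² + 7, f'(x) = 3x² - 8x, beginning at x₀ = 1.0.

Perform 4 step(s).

f(x) = x³ - 4x² + 7
f'(x) = 3x² - 8x
x₀ = 1.0

Newton-Raphson formula: x_{n+1} = x_n - f(x_n)/f'(x_n)

Iteration 1:
  f(1.000000) = 4.000000
  f'(1.000000) = -5.000000
  x_1 = 1.000000 - 4.000000/(-5.000000) = 1.800000
Iteration 2:
  f(1.800000) = -0.128000
  f'(1.800000) = -4.680000
  x_2 = 1.800000 - (-0.128000)/(-4.680000) = 1.772650
Iteration 3:
  f(1.772650) = 0.001027
  f'(1.772650) = -4.754337
  x_3 = 1.772650 - 0.001027/(-4.754337) = 1.772866
Iteration 4:
  f(1.772866) = 0.000000
  f'(1.772866) = -4.753768
  x_4 = 1.772866 - 0.000000/(-4.753768) = 1.772866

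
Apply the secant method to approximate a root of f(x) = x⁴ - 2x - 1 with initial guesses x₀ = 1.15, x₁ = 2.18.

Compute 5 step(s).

f(x) = x⁴ - 2x - 1
x₀ = 1.15, x₁ = 2.18

Secant formula: x_{n+1} = x_n - f(x_n)(x_n - x_{n-1})/(f(x_n) - f(x_{n-1}))

Iteration 1:
  f(1.150000) = -1.550994
  f(2.180000) = 17.225306
  x_2 = 2.180000 - 17.225306×(2.180000 - 1.150000)/(17.225306 - (-1.550994))
       = 1.235082
Iteration 2:
  f(2.180000) = 17.225306
  f(1.235082) = -1.143235
  x_3 = 1.235082 - (-1.143235)×(1.235082 - 2.180000)/(-1.143235 - 17.225306)
       = 1.293892
Iteration 3:
  f(1.235082) = -1.143235
  f(1.293892) = -0.784981
  x_4 = 1.293892 - (-0.784981)×(1.293892 - 1.235082)/(-0.784981 - (-1.143235))
       = 1.422754
Iteration 4:
  f(1.293892) = -0.784981
  f(1.422754) = 0.251993
  x_5 = 1.422754 - 0.251993×(1.422754 - 1.293892)/(0.251993 - (-0.784981))
       = 1.391439
Iteration 5:
  f(1.422754) = 0.251993
  f(1.391439) = -0.034381
  x_6 = 1.391439 - (-0.034381)×(1.391439 - 1.422754)/(-0.034381 - 0.251993)
       = 1.395199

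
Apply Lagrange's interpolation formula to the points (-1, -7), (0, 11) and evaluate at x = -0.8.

Lagrange interpolation formula:
P(x) = Σ yᵢ × Lᵢ(x)
where Lᵢ(x) = Π_{j≠i} (x - xⱼ)/(xᵢ - xⱼ)

L_0(-0.8) = (-0.8 - 0)/(-1 - 0) = 0.800000
L_1(-0.8) = (-0.8 - (-1))/(0 - (-1)) = 0.200000

P(-0.8) = (-7)×L_0(-0.8) + 11×L_1(-0.8)
P(-0.8) = -3.400000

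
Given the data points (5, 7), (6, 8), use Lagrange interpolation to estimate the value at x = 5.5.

Lagrange interpolation formula:
P(x) = Σ yᵢ × Lᵢ(x)
where Lᵢ(x) = Π_{j≠i} (x - xⱼ)/(xᵢ - xⱼ)

L_0(5.5) = (5.5 - 6)/(5 - 6) = 0.500000
L_1(5.5) = (5.5 - 5)/(6 - 5) = 0.500000

P(5.5) = 7×L_0(5.5) + 8×L_1(5.5)
P(5.5) = 7.500000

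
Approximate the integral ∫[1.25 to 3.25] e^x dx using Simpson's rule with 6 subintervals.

f(x) = e^x
a = 1.25, b = 3.25, n = 6
h = (b - a)/n = 0.333333

Simpson's rule: (h/3)[f(x₀) + 4f(x₁) + 2f(x₂) + ... + f(xₙ)]

x_0 = 1.2500, f(x_0) = 3.490343, coefficient = 1
x_1 = 1.5833, f(x_1) = 4.871166, coefficient = 4
x_2 = 1.9167, f(x_2) = 6.798260, coefficient = 2
x_3 = 2.2500, f(x_3) = 9.487736, coefficient = 4
x_4 = 2.5833, f(x_4) = 13.241202, coefficient = 2
x_5 = 2.9167, f(x_5) = 18.479586, coefficient = 4
x_6 = 3.2500, f(x_6) = 25.790340, coefficient = 1

I ≈ (0.333333/3) × 200.713558 = 22.301506
Exact value: 22.299997
Error: 0.001509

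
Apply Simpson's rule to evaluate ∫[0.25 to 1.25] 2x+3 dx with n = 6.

f(x) = 2x+3
a = 0.25, b = 1.25, n = 6
h = (b - a)/n = 0.166667

Simpson's rule: (h/3)[f(x₀) + 4f(x₁) + 2f(x₂) + ... + f(xₙ)]

x_0 = 0.2500, f(x_0) = 3.500000, coefficient = 1
x_1 = 0.4167, f(x_1) = 3.833333, coefficient = 4
x_2 = 0.5833, f(x_2) = 4.166667, coefficient = 2
x_3 = 0.7500, f(x_3) = 4.500000, coefficient = 4
x_4 = 0.9167, f(x_4) = 4.833333, coefficient = 2
x_5 = 1.0833, f(x_5) = 5.166667, coefficient = 4
x_6 = 1.2500, f(x_6) = 5.500000, coefficient = 1

I ≈ (0.166667/3) × 81.000000 = 4.500000
Exact value: 4.500000
Error: 0.000000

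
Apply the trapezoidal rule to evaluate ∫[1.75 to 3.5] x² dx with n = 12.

f(x) = x²
a = 1.75, b = 3.5, n = 12
h = (b - a)/n = 0.145833

Trapezoidal rule: (h/2)[f(x₀) + 2f(x₁) + 2f(x₂) + ... + f(xₙ)]

x_0 = 1.7500, f(x_0) = 3.062500, coefficient = 1
x_1 = 1.8958, f(x_1) = 3.594184, coefficient = 2
x_2 = 2.0417, f(x_2) = 4.168403, coefficient = 2
x_3 = 2.1875, f(x_3) = 4.785156, coefficient = 2
x_4 = 2.3333, f(x_4) = 5.444444, coefficient = 2
x_5 = 2.4792, f(x_5) = 6.146267, coefficient = 2
x_6 = 2.6250, f(x_6) = 6.890625, coefficient = 2
x_7 = 2.7708, f(x_7) = 7.677517, coefficient = 2
x_8 = 2.9167, f(x_8) = 8.506944, coefficient = 2
x_9 = 3.0625, f(x_9) = 9.378906, coefficient = 2
x_10 = 3.2083, f(x_10) = 10.293403, coefficient = 2
x_11 = 3.3542, f(x_11) = 11.250434, coefficient = 2
x_12 = 3.5000, f(x_12) = 12.250000, coefficient = 1

I ≈ (0.145833/2) × 171.585069 = 12.511411
Exact value: 12.505208
Error: 0.006203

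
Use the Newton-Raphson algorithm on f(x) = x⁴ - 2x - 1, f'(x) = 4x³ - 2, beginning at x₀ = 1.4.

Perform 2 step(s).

f(x) = x⁴ - 2x - 1
f'(x) = 4x³ - 2
x₀ = 1.4

Newton-Raphson formula: x_{n+1} = x_n - f(x_n)/f'(x_n)

Iteration 1:
  f(1.400000) = 0.041600
  f'(1.400000) = 8.976000
  x_1 = 1.400000 - 0.041600/8.976000 = 1.395365
Iteration 2:
  f(1.395365) = 0.000252
  f'(1.395365) = 8.867355
  x_2 = 1.395365 - 0.000252/8.867355 = 1.395337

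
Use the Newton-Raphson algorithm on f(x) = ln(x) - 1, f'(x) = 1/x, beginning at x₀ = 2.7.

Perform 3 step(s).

f(x) = ln(x) - 1
f'(x) = 1/x
x₀ = 2.7

Newton-Raphson formula: x_{n+1} = x_n - f(x_n)/f'(x_n)

Iteration 1:
  f(2.700000) = -0.006748
  f'(2.700000) = 0.370370
  x_1 = 2.700000 - (-0.006748)/0.370370 = 2.718220
Iteration 2:
  f(2.718220) = -0.000023
  f'(2.718220) = 0.367888
  x_2 = 2.718220 - (-0.000023)/0.367888 = 2.718282
Iteration 3:
  f(2.718282) = 0.000000
  f'(2.718282) = 0.367879
  x_3 = 2.718282 - 0.000000/0.367879 = 2.718282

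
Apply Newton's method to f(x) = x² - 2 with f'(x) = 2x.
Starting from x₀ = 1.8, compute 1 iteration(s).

f(x) = x² - 2
f'(x) = 2x
x₀ = 1.8

Newton-Raphson formula: x_{n+1} = x_n - f(x_n)/f'(x_n)

Iteration 1:
  f(1.800000) = 1.240000
  f'(1.800000) = 3.600000
  x_1 = 1.800000 - 1.240000/3.600000 = 1.455556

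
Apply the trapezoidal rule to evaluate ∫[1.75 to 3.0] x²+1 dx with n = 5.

f(x) = x²+1
a = 1.75, b = 3.0, n = 5
h = (b - a)/n = 0.250000

Trapezoidal rule: (h/2)[f(x₀) + 2f(x₁) + 2f(x₂) + ... + f(xₙ)]

x_0 = 1.7500, f(x_0) = 4.062500, coefficient = 1
x_1 = 2.0000, f(x_1) = 5.000000, coefficient = 2
x_2 = 2.2500, f(x_2) = 6.062500, coefficient = 2
x_3 = 2.5000, f(x_3) = 7.250000, coefficient = 2
x_4 = 2.7500, f(x_4) = 8.562500, coefficient = 2
x_5 = 3.0000, f(x_5) = 10.000000, coefficient = 1

I ≈ (0.250000/2) × 67.812500 = 8.476562
Exact value: 8.463542
Error: 0.013021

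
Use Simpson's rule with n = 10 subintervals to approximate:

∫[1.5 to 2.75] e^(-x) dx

f(x) = e^(-x)
a = 1.5, b = 2.75, n = 10
h = (b - a)/n = 0.125000

Simpson's rule: (h/3)[f(x₀) + 4f(x₁) + 2f(x₂) + ... + f(xₙ)]

x_0 = 1.5000, f(x_0) = 0.223130, coefficient = 1
x_1 = 1.6250, f(x_1) = 0.196912, coefficient = 4
x_2 = 1.7500, f(x_2) = 0.173774, coefficient = 2
x_3 = 1.8750, f(x_3) = 0.153355, coefficient = 4
x_4 = 2.0000, f(x_4) = 0.135335, coefficient = 2
x_5 = 2.1250, f(x_5) = 0.119433, coefficient = 4
x_6 = 2.2500, f(x_6) = 0.105399, coefficient = 2
x_7 = 2.3750, f(x_7) = 0.093014, coefficient = 4
x_8 = 2.5000, f(x_8) = 0.082085, coefficient = 2
x_9 = 2.6250, f(x_9) = 0.072440, coefficient = 4
x_10 = 2.7500, f(x_10) = 0.063928, coefficient = 1

I ≈ (0.125000/3) × 3.820860 = 0.159203
Exact value: 0.159202
Error: 0.000000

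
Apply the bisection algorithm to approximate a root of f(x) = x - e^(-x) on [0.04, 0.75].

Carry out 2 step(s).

f(x) = x - e^(-x)
Initial interval: [0.04, 0.75]

Iteration 1:
  c_1 = (0.040000 + 0.750000)/2 = 0.395000
  f(c_1) = f(0.395000) = -0.278680
  f(a) × f(c) ≥ 0, new interval: [0.395000, 0.750000]
Iteration 2:
  c_2 = (0.395000 + 0.750000)/2 = 0.572500
  f(c_2) = f(0.572500) = 0.008387
  f(a) × f(c) < 0, new interval: [0.395000, 0.572500]

After 2 iteration(s), the approximation is c_2 = 0.572500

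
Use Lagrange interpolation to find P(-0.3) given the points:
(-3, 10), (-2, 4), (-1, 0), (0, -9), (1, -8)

Lagrange interpolation formula:
P(x) = Σ yᵢ × Lᵢ(x)
where Lᵢ(x) = Π_{j≠i} (x - xⱼ)/(xᵢ - xⱼ)

L_0(-0.3) = (-0.3 - (-2))/(-3 - (-2)) × (-0.3 - (-1))/(-3 - (-1)) × (-0.3 - 0)/(-3 - 0) × (-0.3 - 1)/(-3 - 1) = 0.019337
L_1(-0.3) = (-0.3 - (-3))/(-2 - (-3)) × (-0.3 - (-1))/(-2 - (-1)) × (-0.3 - 0)/(-2 - 0) × (-0.3 - 1)/(-2 - 1) = -0.122850
L_2(-0.3) = (-0.3 - (-3))/(-1 - (-3)) × (-0.3 - (-2))/(-1 - (-2)) × (-0.3 - 0)/(-1 - 0) × (-0.3 - 1)/(-1 - 1) = 0.447525
L_3(-0.3) = (-0.3 - (-3))/(0 - (-3)) × (-0.3 - (-2))/(0 - (-2)) × (-0.3 - (-1))/(0 - (-1)) × (-0.3 - 1)/(0 - 1) = 0.696150
L_4(-0.3) = (-0.3 - (-3))/(1 - (-3)) × (-0.3 - (-2))/(1 - (-2)) × (-0.3 - (-1))/(1 - (-1)) × (-0.3 - 0)/(1 - 0) = -0.040162

P(-0.3) = 10×L_0(-0.3) + 4×L_1(-0.3) + 0×L_2(-0.3) + (-9)×L_3(-0.3) + (-8)×L_4(-0.3)
P(-0.3) = -6.242075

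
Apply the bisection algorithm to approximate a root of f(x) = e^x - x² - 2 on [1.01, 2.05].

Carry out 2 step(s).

f(x) = e^x - x² - 2
Initial interval: [1.01, 2.05]

Iteration 1:
  c_1 = (1.010000 + 2.050000)/2 = 1.530000
  f(c_1) = f(1.530000) = 0.277277
  f(a) × f(c) < 0, new interval: [1.010000, 1.530000]
Iteration 2:
  c_2 = (1.010000 + 1.530000)/2 = 1.270000
  f(c_2) = f(1.270000) = -0.052047
  f(a) × f(c) ≥ 0, new interval: [1.270000, 1.530000]

After 2 iteration(s), the approximation is c_2 = 1.270000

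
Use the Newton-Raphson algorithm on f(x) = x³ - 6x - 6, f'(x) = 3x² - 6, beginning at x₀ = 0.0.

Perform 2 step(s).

f(x) = x³ - 6x - 6
f'(x) = 3x² - 6
x₀ = 0.0

Newton-Raphson formula: x_{n+1} = x_n - f(x_n)/f'(x_n)

Iteration 1:
  f(0.000000) = -6.000000
  f'(0.000000) = -6.000000
  x_1 = 0.000000 - (-6.000000)/(-6.000000) = -1.000000
Iteration 2:
  f(-1.000000) = -1.000000
  f'(-1.000000) = -3.000000
  x_2 = -1.000000 - (-1.000000)/(-3.000000) = -1.333333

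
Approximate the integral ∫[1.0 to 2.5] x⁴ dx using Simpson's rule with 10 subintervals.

f(x) = x⁴
a = 1.0, b = 2.5, n = 10
h = (b - a)/n = 0.150000

Simpson's rule: (h/3)[f(x₀) + 4f(x₁) + 2f(x₂) + ... + f(xₙ)]

x_0 = 1.0000, f(x_0) = 1.000000, coefficient = 1
x_1 = 1.1500, f(x_1) = 1.749006, coefficient = 4
x_2 = 1.3000, f(x_2) = 2.856100, coefficient = 2
x_3 = 1.4500, f(x_3) = 4.420506, coefficient = 4
x_4 = 1.6000, f(x_4) = 6.553600, coefficient = 2
x_5 = 1.7500, f(x_5) = 9.378906, coefficient = 4
x_6 = 1.9000, f(x_6) = 13.032100, coefficient = 2
x_7 = 2.0500, f(x_7) = 17.661006, coefficient = 4
x_8 = 2.2000, f(x_8) = 23.425600, coefficient = 2
x_9 = 2.3500, f(x_9) = 30.498006, coefficient = 4
x_10 = 2.5000, f(x_10) = 39.062500, coefficient = 1

I ≈ (0.150000/3) × 386.627025 = 19.331351
Exact value: 19.331250
Error: 0.000101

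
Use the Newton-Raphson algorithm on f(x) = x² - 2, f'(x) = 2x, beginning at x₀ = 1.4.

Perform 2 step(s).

f(x) = x² - 2
f'(x) = 2x
x₀ = 1.4

Newton-Raphson formula: x_{n+1} = x_n - f(x_n)/f'(x_n)

Iteration 1:
  f(1.400000) = -0.040000
  f'(1.400000) = 2.800000
  x_1 = 1.400000 - (-0.040000)/2.800000 = 1.414286
Iteration 2:
  f(1.414286) = 0.000204
  f'(1.414286) = 2.828571
  x_2 = 1.414286 - 0.000204/2.828571 = 1.414214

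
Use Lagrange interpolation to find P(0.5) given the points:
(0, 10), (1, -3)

Lagrange interpolation formula:
P(x) = Σ yᵢ × Lᵢ(x)
where Lᵢ(x) = Π_{j≠i} (x - xⱼ)/(xᵢ - xⱼ)

L_0(0.5) = (0.5 - 1)/(0 - 1) = 0.500000
L_1(0.5) = (0.5 - 0)/(1 - 0) = 0.500000

P(0.5) = 10×L_0(0.5) + (-3)×L_1(0.5)
P(0.5) = 3.500000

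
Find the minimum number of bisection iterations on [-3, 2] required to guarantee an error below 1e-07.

We need (b-a)/2^n ≤ 1e-07
(2 - (-3))/2^n ≤ 1e-07
5/2^n ≤ 1e-07
2^n ≥ 50000000
n ≥ log₂(50000000) = 25.58
n ≥ 26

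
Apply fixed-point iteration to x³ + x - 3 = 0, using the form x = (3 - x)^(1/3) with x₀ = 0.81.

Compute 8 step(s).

Equation: x³ + x - 3 = 0
Fixed-point form: x = (3 - x)^(1/3)
x₀ = 0.81

x_1 = g(0.810000) = 1.298618
x_2 = g(1.298618) = 1.193807
x_3 = g(1.193807) = 1.217834
x_4 = g(1.217834) = 1.212410
x_5 = g(1.212410) = 1.213638
x_6 = g(1.213638) = 1.213360
x_7 = g(1.213360) = 1.213423
x_8 = g(1.213423) = 1.213409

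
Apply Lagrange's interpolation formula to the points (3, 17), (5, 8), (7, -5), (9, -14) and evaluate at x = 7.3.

Lagrange interpolation formula:
P(x) = Σ yᵢ × Lᵢ(x)
where Lᵢ(x) = Π_{j≠i} (x - xⱼ)/(xᵢ - xⱼ)

L_0(7.3) = (7.3 - 5)/(3 - 5) × (7.3 - 7)/(3 - 7) × (7.3 - 9)/(3 - 9) = 0.024437
L_1(7.3) = (7.3 - 3)/(5 - 3) × (7.3 - 7)/(5 - 7) × (7.3 - 9)/(5 - 9) = -0.137062
L_2(7.3) = (7.3 - 3)/(7 - 3) × (7.3 - 5)/(7 - 5) × (7.3 - 9)/(7 - 9) = 1.050812
L_3(7.3) = (7.3 - 3)/(9 - 3) × (7.3 - 5)/(9 - 5) × (7.3 - 7)/(9 - 7) = 0.061812

P(7.3) = 17×L_0(7.3) + 8×L_1(7.3) + (-5)×L_2(7.3) + (-14)×L_3(7.3)
P(7.3) = -6.800500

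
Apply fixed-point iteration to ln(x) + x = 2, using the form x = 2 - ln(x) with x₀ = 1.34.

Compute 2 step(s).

Equation: ln(x) + x = 2
Fixed-point form: x = 2 - ln(x)
x₀ = 1.34

x_1 = g(1.340000) = 1.707330
x_2 = g(1.707330) = 1.465069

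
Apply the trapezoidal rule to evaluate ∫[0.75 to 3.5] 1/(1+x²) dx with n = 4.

f(x) = 1/(1+x²)
a = 0.75, b = 3.5, n = 4
h = (b - a)/n = 0.687500

Trapezoidal rule: (h/2)[f(x₀) + 2f(x₁) + 2f(x₂) + ... + f(xₙ)]

x_0 = 0.7500, f(x_0) = 0.640000, coefficient = 1
x_1 = 1.4375, f(x_1) = 0.326115, coefficient = 2
x_2 = 2.1250, f(x_2) = 0.181303, coefficient = 2
x_3 = 2.8125, f(x_3) = 0.112231, coefficient = 2
x_4 = 3.5000, f(x_4) = 0.075472, coefficient = 1

I ≈ (0.687500/2) × 1.954770 = 0.671952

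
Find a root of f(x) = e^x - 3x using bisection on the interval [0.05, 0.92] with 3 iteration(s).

f(x) = e^x - 3x
Initial interval: [0.05, 0.92]

Iteration 1:
  c_1 = (0.050000 + 0.920000)/2 = 0.485000
  f(c_1) = f(0.485000) = 0.169175
  f(a) × f(c) ≥ 0, new interval: [0.485000, 0.920000]
Iteration 2:
  c_2 = (0.485000 + 0.920000)/2 = 0.702500
  f(c_2) = f(0.702500) = -0.088707
  f(a) × f(c) < 0, new interval: [0.485000, 0.702500]
Iteration 3:
  c_3 = (0.485000 + 0.702500)/2 = 0.593750
  f(c_3) = f(0.593750) = 0.029516
  f(a) × f(c) ≥ 0, new interval: [0.593750, 0.702500]

After 3 iteration(s), the approximation is c_3 = 0.593750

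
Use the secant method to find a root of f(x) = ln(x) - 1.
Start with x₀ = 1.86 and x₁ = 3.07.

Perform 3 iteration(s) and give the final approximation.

f(x) = ln(x) - 1
x₀ = 1.86, x₁ = 3.07

Secant formula: x_{n+1} = x_n - f(x_n)(x_n - x_{n-1})/(f(x_n) - f(x_{n-1}))

Iteration 1:
  f(1.860000) = -0.379424
  f(3.070000) = 0.121678
  x_2 = 3.070000 - 0.121678×(3.070000 - 1.860000)/(0.121678 - (-0.379424))
       = 2.776187
Iteration 2:
  f(3.070000) = 0.121678
  f(2.776187) = 0.021079
  x_3 = 2.776187 - 0.021079×(2.776187 - 3.070000)/(0.021079 - 0.121678)
       = 2.714625
Iteration 3:
  f(2.776187) = 0.021079
  f(2.714625) = -0.001346
  x_4 = 2.714625 - (-0.001346)×(2.714625 - 2.776187)/(-0.001346 - 0.021079)
       = 2.718321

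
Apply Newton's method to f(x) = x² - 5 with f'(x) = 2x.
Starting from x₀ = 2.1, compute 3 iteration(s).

f(x) = x² - 5
f'(x) = 2x
x₀ = 2.1

Newton-Raphson formula: x_{n+1} = x_n - f(x_n)/f'(x_n)

Iteration 1:
  f(2.100000) = -0.590000
  f'(2.100000) = 4.200000
  x_1 = 2.100000 - (-0.590000)/4.200000 = 2.240476
Iteration 2:
  f(2.240476) = 0.019734
  f'(2.240476) = 4.480952
  x_2 = 2.240476 - 0.019734/4.480952 = 2.236072
Iteration 3:
  f(2.236072) = 0.000019
  f'(2.236072) = 4.472145
  x_3 = 2.236072 - 0.000019/4.472145 = 2.236068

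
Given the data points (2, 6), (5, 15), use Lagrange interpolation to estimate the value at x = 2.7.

Lagrange interpolation formula:
P(x) = Σ yᵢ × Lᵢ(x)
where Lᵢ(x) = Π_{j≠i} (x - xⱼ)/(xᵢ - xⱼ)

L_0(2.7) = (2.7 - 5)/(2 - 5) = 0.766667
L_1(2.7) = (2.7 - 2)/(5 - 2) = 0.233333

P(2.7) = 6×L_0(2.7) + 15×L_1(2.7)
P(2.7) = 8.100000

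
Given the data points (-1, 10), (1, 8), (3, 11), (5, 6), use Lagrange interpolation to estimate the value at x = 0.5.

Lagrange interpolation formula:
P(x) = Σ yᵢ × Lᵢ(x)
where Lᵢ(x) = Π_{j≠i} (x - xⱼ)/(xᵢ - xⱼ)

L_0(0.5) = (0.5 - 1)/(-1 - 1) × (0.5 - 3)/(-1 - 3) × (0.5 - 5)/(-1 - 5) = 0.117188
L_1(0.5) = (0.5 - (-1))/(1 - (-1)) × (0.5 - 3)/(1 - 3) × (0.5 - 5)/(1 - 5) = 1.054688
L_2(0.5) = (0.5 - (-1))/(3 - (-1)) × (0.5 - 1)/(3 - 1) × (0.5 - 5)/(3 - 5) = -0.210938
L_3(0.5) = (0.5 - (-1))/(5 - (-1)) × (0.5 - 1)/(5 - 1) × (0.5 - 3)/(5 - 3) = 0.039062

P(0.5) = 10×L_0(0.5) + 8×L_1(0.5) + 11×L_2(0.5) + 6×L_3(0.5)
P(0.5) = 7.523438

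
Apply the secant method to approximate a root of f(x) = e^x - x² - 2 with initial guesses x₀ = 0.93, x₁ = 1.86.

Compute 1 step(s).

f(x) = e^x - x² - 2
x₀ = 0.93, x₁ = 1.86

Secant formula: x_{n+1} = x_n - f(x_n)(x_n - x_{n-1})/(f(x_n) - f(x_{n-1}))

Iteration 1:
  f(0.930000) = -0.330391
  f(1.860000) = 0.964137
  x_2 = 1.860000 - 0.964137×(1.860000 - 0.930000)/(0.964137 - (-0.330391))
       = 1.167356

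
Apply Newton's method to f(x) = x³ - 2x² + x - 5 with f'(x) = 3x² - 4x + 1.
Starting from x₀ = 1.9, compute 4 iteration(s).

f(x) = x³ - 2x² + x - 5
f'(x) = 3x² - 4x + 1
x₀ = 1.9

Newton-Raphson formula: x_{n+1} = x_n - f(x_n)/f'(x_n)

Iteration 1:
  f(1.900000) = -3.461000
  f'(1.900000) = 4.230000
  x_1 = 1.900000 - (-3.461000)/4.230000 = 2.718203
Iteration 2:
  f(2.718203) = 3.024741
  f'(2.718203) = 12.293074
  x_2 = 2.718203 - 3.024741/12.293074 = 2.472151
Iteration 3:
  f(2.472151) = 0.357715
  f'(2.472151) = 9.445986
  x_3 = 2.472151 - 0.357715/9.445986 = 2.434281
Iteration 4:
  f(2.434281) = 0.007713
  f'(2.434281) = 9.040052
  x_4 = 2.434281 - 0.007713/9.040052 = 2.433428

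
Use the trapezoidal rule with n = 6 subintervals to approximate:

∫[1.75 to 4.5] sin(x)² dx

f(x) = sin(x)²
a = 1.75, b = 4.5, n = 6
h = (b - a)/n = 0.458333

Trapezoidal rule: (h/2)[f(x₀) + 2f(x₁) + 2f(x₂) + ... + f(xₙ)]

x_0 = 1.7500, f(x_0) = 0.968228, coefficient = 1
x_1 = 2.2083, f(x_1) = 0.645715, coefficient = 2
x_2 = 2.6667, f(x_2) = 0.209098, coefficient = 2
x_3 = 3.1250, f(x_3) = 0.000275, coefficient = 2
x_4 = 3.5833, f(x_4) = 0.182768, coefficient = 2
x_5 = 4.0417, f(x_5) = 0.613673, coefficient = 2
x_6 = 4.5000, f(x_6) = 0.955565, coefficient = 1

I ≈ (0.458333/2) × 5.226854 = 1.197821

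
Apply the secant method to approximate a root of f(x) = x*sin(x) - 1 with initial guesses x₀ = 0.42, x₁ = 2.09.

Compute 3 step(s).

f(x) = x*sin(x) - 1
x₀ = 0.42, x₁ = 2.09

Secant formula: x_{n+1} = x_n - f(x_n)(x_n - x_{n-1})/(f(x_n) - f(x_{n-1}))

Iteration 1:
  f(0.420000) = -0.828741
  f(2.090000) = 0.814568
  x_2 = 2.090000 - 0.814568×(2.090000 - 0.420000)/(0.814568 - (-0.828741))
       = 1.262201
Iteration 2:
  f(2.090000) = 0.814568
  f(1.262201) = 0.202576
  x_3 = 1.262201 - 0.202576×(1.262201 - 2.090000)/(0.202576 - 0.814568)
       = 0.988190
Iteration 3:
  f(1.262201) = 0.202576
  f(0.988190) = -0.174830
  x_4 = 0.988190 - (-0.174830)×(0.988190 - 1.262201)/(-0.174830 - 0.202576)
       = 1.115123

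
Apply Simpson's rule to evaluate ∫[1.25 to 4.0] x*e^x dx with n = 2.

f(x) = x*e^x
a = 1.25, b = 4.0, n = 2
h = (b - a)/n = 1.375000

Simpson's rule: (h/3)[f(x₀) + 4f(x₁) + 2f(x₂) + ... + f(xₙ)]

x_0 = 1.2500, f(x_0) = 4.362929, coefficient = 1
x_1 = 2.6250, f(x_1) = 36.237007, coefficient = 4
x_2 = 4.0000, f(x_2) = 218.392600, coefficient = 1

I ≈ (1.375000/3) × 367.703558 = 168.530797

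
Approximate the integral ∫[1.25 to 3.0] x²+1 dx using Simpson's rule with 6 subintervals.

f(x) = x²+1
a = 1.25, b = 3.0, n = 6
h = (b - a)/n = 0.291667

Simpson's rule: (h/3)[f(x₀) + 4f(x₁) + 2f(x₂) + ... + f(xₙ)]

x_0 = 1.2500, f(x_0) = 2.562500, coefficient = 1
x_1 = 1.5417, f(x_1) = 3.376736, coefficient = 4
x_2 = 1.8333, f(x_2) = 4.361111, coefficient = 2
x_3 = 2.1250, f(x_3) = 5.515625, coefficient = 4
x_4 = 2.4167, f(x_4) = 6.840278, coefficient = 2
x_5 = 2.7083, f(x_5) = 8.335069, coefficient = 4
x_6 = 3.0000, f(x_6) = 10.000000, coefficient = 1

I ≈ (0.291667/3) × 103.875000 = 10.098958
Exact value: 10.098958
Error: 0.000000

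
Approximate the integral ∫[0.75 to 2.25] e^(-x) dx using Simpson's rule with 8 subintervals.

f(x) = e^(-x)
a = 0.75, b = 2.25, n = 8
h = (b - a)/n = 0.187500

Simpson's rule: (h/3)[f(x₀) + 4f(x₁) + 2f(x₂) + ... + f(xₙ)]

x_0 = 0.7500, f(x_0) = 0.472367, coefficient = 1
x_1 = 0.9375, f(x_1) = 0.391606, coefficient = 4
x_2 = 1.1250, f(x_2) = 0.324652, coefficient = 2
x_3 = 1.3125, f(x_3) = 0.269146, coefficient = 4
x_4 = 1.5000, f(x_4) = 0.223130, coefficient = 2
x_5 = 1.6875, f(x_5) = 0.184981, coefficient = 4
x_6 = 1.8750, f(x_6) = 0.153355, coefficient = 2
x_7 = 2.0625, f(x_7) = 0.127136, coefficient = 4
x_8 = 2.2500, f(x_8) = 0.105399, coefficient = 1

I ≈ (0.187500/3) × 5.871517 = 0.366970
Exact value: 0.366967
Error: 0.000003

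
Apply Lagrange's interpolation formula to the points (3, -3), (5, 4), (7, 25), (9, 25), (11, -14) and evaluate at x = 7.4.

Lagrange interpolation formula:
P(x) = Σ yᵢ × Lᵢ(x)
where Lᵢ(x) = Π_{j≠i} (x - xⱼ)/(xᵢ - xⱼ)

L_0(7.4) = (7.4 - 5)/(3 - 5) × (7.4 - 7)/(3 - 7) × (7.4 - 9)/(3 - 9) × (7.4 - 11)/(3 - 11) = 0.014400
L_1(7.4) = (7.4 - 3)/(5 - 3) × (7.4 - 7)/(5 - 7) × (7.4 - 9)/(5 - 9) × (7.4 - 11)/(5 - 11) = -0.105600
L_2(7.4) = (7.4 - 3)/(7 - 3) × (7.4 - 5)/(7 - 5) × (7.4 - 9)/(7 - 9) × (7.4 - 11)/(7 - 11) = 0.950400
L_3(7.4) = (7.4 - 3)/(9 - 3) × (7.4 - 5)/(9 - 5) × (7.4 - 7)/(9 - 7) × (7.4 - 11)/(9 - 11) = 0.158400
L_4(7.4) = (7.4 - 3)/(11 - 3) × (7.4 - 5)/(11 - 5) × (7.4 - 7)/(11 - 7) × (7.4 - 9)/(11 - 9) = -0.017600

P(7.4) = (-3)×L_0(7.4) + 4×L_1(7.4) + 25×L_2(7.4) + 25×L_3(7.4) + (-14)×L_4(7.4)
P(7.4) = 27.500800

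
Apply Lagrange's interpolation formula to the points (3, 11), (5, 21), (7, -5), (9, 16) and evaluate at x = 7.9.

Lagrange interpolation formula:
P(x) = Σ yᵢ × Lᵢ(x)
where Lᵢ(x) = Π_{j≠i} (x - xⱼ)/(xᵢ - xⱼ)

L_0(7.9) = (7.9 - 5)/(3 - 5) × (7.9 - 7)/(3 - 7) × (7.9 - 9)/(3 - 9) = 0.059813
L_1(7.9) = (7.9 - 3)/(5 - 3) × (7.9 - 7)/(5 - 7) × (7.9 - 9)/(5 - 9) = -0.303188
L_2(7.9) = (7.9 - 3)/(7 - 3) × (7.9 - 5)/(7 - 5) × (7.9 - 9)/(7 - 9) = 0.976937
L_3(7.9) = (7.9 - 3)/(9 - 3) × (7.9 - 5)/(9 - 5) × (7.9 - 7)/(9 - 7) = 0.266438

P(7.9) = 11×L_0(7.9) + 21×L_1(7.9) + (-5)×L_2(7.9) + 16×L_3(7.9)
P(7.9) = -6.330687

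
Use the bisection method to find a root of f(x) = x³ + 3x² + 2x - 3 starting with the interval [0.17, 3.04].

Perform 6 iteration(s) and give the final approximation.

f(x) = x³ + 3x² + 2x - 3
Initial interval: [0.17, 3.04]

Iteration 1:
  c_1 = (0.170000 + 3.040000)/2 = 1.605000
  f(c_1) = f(1.605000) = 12.072595
  f(a) × f(c) < 0, new interval: [0.170000, 1.605000]
Iteration 2:
  c_2 = (0.170000 + 1.605000)/2 = 0.887500
  f(c_2) = f(0.887500) = 1.837014
  f(a) × f(c) < 0, new interval: [0.170000, 0.887500]
Iteration 3:
  c_3 = (0.170000 + 0.887500)/2 = 0.528750
  f(c_3) = f(0.528750) = -0.955944
  f(a) × f(c) ≥ 0, new interval: [0.528750, 0.887500]
Iteration 4:
  c_4 = (0.528750 + 0.887500)/2 = 0.708125
  f(c_4) = f(0.708125) = 0.275656
  f(a) × f(c) < 0, new interval: [0.528750, 0.708125]
Iteration 5:
  c_5 = (0.528750 + 0.708125)/2 = 0.618437
  f(c_5) = f(0.618437) = -0.379200
  f(a) × f(c) ≥ 0, new interval: [0.618437, 0.708125]
Iteration 6:
  c_6 = (0.618437 + 0.708125)/2 = 0.663281
  f(c_6) = f(0.663281) = -0.061806
  f(a) × f(c) ≥ 0, new interval: [0.663281, 0.708125]

After 6 iteration(s), the approximation is c_6 = 0.663281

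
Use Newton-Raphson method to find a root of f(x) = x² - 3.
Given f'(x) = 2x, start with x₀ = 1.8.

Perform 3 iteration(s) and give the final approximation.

f(x) = x² - 3
f'(x) = 2x
x₀ = 1.8

Newton-Raphson formula: x_{n+1} = x_n - f(x_n)/f'(x_n)

Iteration 1:
  f(1.800000) = 0.240000
  f'(1.800000) = 3.600000
  x_1 = 1.800000 - 0.240000/3.600000 = 1.733333
Iteration 2:
  f(1.733333) = 0.004444
  f'(1.733333) = 3.466667
  x_2 = 1.733333 - 0.004444/3.466667 = 1.732051
Iteration 3:
  f(1.732051) = 0.000002
  f'(1.732051) = 3.464103
  x_3 = 1.732051 - 0.000002/3.464103 = 1.732051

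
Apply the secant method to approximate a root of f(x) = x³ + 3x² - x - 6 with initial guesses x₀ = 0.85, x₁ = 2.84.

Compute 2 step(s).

f(x) = x³ + 3x² - x - 6
x₀ = 0.85, x₁ = 2.84

Secant formula: x_{n+1} = x_n - f(x_n)(x_n - x_{n-1})/(f(x_n) - f(x_{n-1}))

Iteration 1:
  f(0.850000) = -4.068375
  f(2.840000) = 38.263104
  x_2 = 2.840000 - 38.263104×(2.840000 - 0.850000)/(38.263104 - (-4.068375))
       = 1.041254
Iteration 2:
  f(2.840000) = 38.263104
  f(1.041254) = -2.659686
  x_3 = 1.041254 - (-2.659686)×(1.041254 - 2.840000)/(-2.659686 - 38.263104)
       = 1.158160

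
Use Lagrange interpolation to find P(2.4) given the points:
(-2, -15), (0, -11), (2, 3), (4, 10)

Lagrange interpolation formula:
P(x) = Σ yᵢ × Lᵢ(x)
where Lᵢ(x) = Π_{j≠i} (x - xⱼ)/(xᵢ - xⱼ)

L_0(2.4) = (2.4 - 0)/(-2 - 0) × (2.4 - 2)/(-2 - 2) × (2.4 - 4)/(-2 - 4) = 0.032000
L_1(2.4) = (2.4 - (-2))/(0 - (-2)) × (2.4 - 2)/(0 - 2) × (2.4 - 4)/(0 - 4) = -0.176000
L_2(2.4) = (2.4 - (-2))/(2 - (-2)) × (2.4 - 0)/(2 - 0) × (2.4 - 4)/(2 - 4) = 1.056000
L_3(2.4) = (2.4 - (-2))/(4 - (-2)) × (2.4 - 0)/(4 - 0) × (2.4 - 2)/(4 - 2) = 0.088000

P(2.4) = (-15)×L_0(2.4) + (-11)×L_1(2.4) + 3×L_2(2.4) + 10×L_3(2.4)
P(2.4) = 5.504000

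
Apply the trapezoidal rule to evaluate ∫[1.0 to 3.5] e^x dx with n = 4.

f(x) = e^x
a = 1.0, b = 3.5, n = 4
h = (b - a)/n = 0.625000

Trapezoidal rule: (h/2)[f(x₀) + 2f(x₁) + 2f(x₂) + ... + f(xₙ)]

x_0 = 1.0000, f(x_0) = 2.718282, coefficient = 1
x_1 = 1.6250, f(x_1) = 5.078419, coefficient = 2
x_2 = 2.2500, f(x_2) = 9.487736, coefficient = 2
x_3 = 2.8750, f(x_3) = 17.725424, coefficient = 2
x_4 = 3.5000, f(x_4) = 33.115452, coefficient = 1

I ≈ (0.625000/2) × 100.416892 = 31.380279
Exact value: 30.397170
Error: 0.983109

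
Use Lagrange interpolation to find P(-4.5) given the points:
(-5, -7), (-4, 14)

Lagrange interpolation formula:
P(x) = Σ yᵢ × Lᵢ(x)
where Lᵢ(x) = Π_{j≠i} (x - xⱼ)/(xᵢ - xⱼ)

L_0(-4.5) = (-4.5 - (-4))/(-5 - (-4)) = 0.500000
L_1(-4.5) = (-4.5 - (-5))/(-4 - (-5)) = 0.500000

P(-4.5) = (-7)×L_0(-4.5) + 14×L_1(-4.5)
P(-4.5) = 3.500000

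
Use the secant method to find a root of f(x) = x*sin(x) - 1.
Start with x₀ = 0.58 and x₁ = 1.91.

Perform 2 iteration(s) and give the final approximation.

f(x) = x*sin(x) - 1
x₀ = 0.58, x₁ = 1.91

Secant formula: x_{n+1} = x_n - f(x_n)(x_n - x_{n-1})/(f(x_n) - f(x_{n-1}))

Iteration 1:
  f(0.580000) = -0.682146
  f(1.910000) = 0.801168
  x_2 = 1.910000 - 0.801168×(1.910000 - 0.580000)/(0.801168 - (-0.682146))
       = 1.191640
Iteration 2:
  f(1.910000) = 0.801168
  f(1.191640) = 0.107006
  x_3 = 1.191640 - 0.107006×(1.191640 - 1.910000)/(0.107006 - 0.801168)
       = 1.080903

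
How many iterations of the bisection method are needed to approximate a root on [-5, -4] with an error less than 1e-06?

We need (b-a)/2^n ≤ 1e-06
(-4 - (-5))/2^n ≤ 1e-06
1/2^n ≤ 1e-06
2^n ≥ 1000000
n ≥ log₂(1000000) = 19.93
n ≥ 20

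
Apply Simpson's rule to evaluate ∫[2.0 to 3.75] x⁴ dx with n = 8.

f(x) = x⁴
a = 2.0, b = 3.75, n = 8
h = (b - a)/n = 0.218750

Simpson's rule: (h/3)[f(x₀) + 4f(x₁) + 2f(x₂) + ... + f(xₙ)]

x_0 = 2.0000, f(x_0) = 16.000000, coefficient = 1
x_1 = 2.2188, f(x_1) = 24.234468, coefficient = 4
x_2 = 2.4375, f(x_2) = 35.300308, coefficient = 2
x_3 = 2.6562, f(x_3) = 49.782395, coefficient = 4
x_4 = 2.8750, f(x_4) = 68.320557, coefficient = 2
x_5 = 3.0938, f(x_5) = 91.609574, coefficient = 4
x_6 = 3.3125, f(x_6) = 120.399185, coefficient = 2
x_7 = 3.5312, f(x_7) = 155.494081, coefficient = 4
x_8 = 3.7500, f(x_8) = 197.753906, coefficient = 1

I ≈ (0.218750/3) × 1946.276077 = 141.915964
Exact value: 141.915430
Error: 0.000534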